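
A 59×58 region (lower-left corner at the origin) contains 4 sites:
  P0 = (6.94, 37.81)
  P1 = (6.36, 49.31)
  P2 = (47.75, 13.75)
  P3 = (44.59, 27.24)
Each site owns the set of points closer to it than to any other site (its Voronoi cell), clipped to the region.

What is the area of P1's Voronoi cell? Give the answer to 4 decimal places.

1. box [0,59]×[0,58]: [(0, 0) (59, 0) (59, 58) (0, 58)]
2. ⊥bis P1·P0 via (6.65,43.56): [(0, 43.2246) (59, 46.2003) (59, 58) (0, 58)]  |A|=783.9663
3. ⊥bis P1·P2 via (27.055,31.53): [(0, 43.2246) (38.7829, 45.1806) (49.7966, 58) (0, 58)]  |A|=605.6966
4. ⊥bis P1·P3 via (25.475,38.275): [(0, 43.2246) (29.182, 44.6964) (36.8622, 58) (0, 58)]  |A|=460.7877
5. canonical 4-gon: [(0, 43.2246) (29.182, 44.6964) (36.8622, 58) (0, 58)]
6. shoelace: 460.7877

Area of P1's cell: 460.7877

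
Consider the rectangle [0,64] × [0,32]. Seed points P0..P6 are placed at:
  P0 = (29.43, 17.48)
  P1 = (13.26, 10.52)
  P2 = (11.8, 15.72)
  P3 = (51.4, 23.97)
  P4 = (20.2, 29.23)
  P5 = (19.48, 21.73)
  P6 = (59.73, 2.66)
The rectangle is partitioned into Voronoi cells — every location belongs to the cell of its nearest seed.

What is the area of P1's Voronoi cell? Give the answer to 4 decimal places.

1. box [0,64]×[0,32]: [(0, 0) (64, 0) (64, 32) (0, 32)]
2. ⊥bis P1·P0 via (21.345,14): [(0, 0) (27.371, 0) (13.5973, 32) (0, 32)]  |A|=655.4927
3. ⊥bis P1·P2 via (12.53,13.12): [(0, 9.602) (0, 0) (27.371, 0) (20.7325, 15.423)]  |A|=310.6077
4. ⊥bis P1·P3 via (32.33,17.245): [(0, 9.602) (0, 0) (27.371, 0) (20.7325, 15.423)]  |A|=310.6077
5. ⊥bis P1·P4 via (16.73,19.875): [(0, 9.602) (0, 0) (27.371, 0) (20.7325, 15.423)]  |A|=310.6077
6. ⊥bis P1·P5 via (16.37,16.125): [(18.6759, 14.8456) (0, 9.602) (0, 0) (27.371, 0) (21.7043, 13.1652)]  |A|=308.0054
7. ⊥bis P1·P6 via (36.495,6.59): [(18.6759, 14.8456) (0, 9.602) (0, 0) (27.371, 0) (21.7043, 13.1652)]  |A|=308.0054
8. canonical 5-gon: [(18.6759, 14.8456) (0, 9.602) (0, 0) (27.371, 0) (21.7043, 13.1652)]
9. shoelace: 308.0054

Area of P1's cell: 308.0054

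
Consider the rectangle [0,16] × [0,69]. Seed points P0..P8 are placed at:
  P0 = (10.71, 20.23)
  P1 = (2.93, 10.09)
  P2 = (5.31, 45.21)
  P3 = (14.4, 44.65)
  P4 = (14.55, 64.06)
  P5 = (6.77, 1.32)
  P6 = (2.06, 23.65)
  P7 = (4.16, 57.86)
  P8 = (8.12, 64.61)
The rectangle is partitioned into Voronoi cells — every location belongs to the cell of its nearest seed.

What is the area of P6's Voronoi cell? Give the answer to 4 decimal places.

1. box [0,16]×[0,69]: [(0, 0) (16, 0) (16, 69) (0, 69)]
2. ⊥bis P6·P0 via (6.385,21.94): [(0, 5.7908) (16, 46.2586) (16, 69) (0, 69)]  |A|=687.6044
3. ⊥bis P6·P1 via (2.495,16.87): [(0, 16.7099) (4.4295, 16.9941) (16, 46.2586) (16, 69) (0, 69)]  |A|=663.4212
4. ⊥bis P6·P2 via (3.685,34.43): [(0, 34.9855) (0, 16.7099) (4.4295, 16.9941) (10.8936, 33.3434)]  |A|=134.8345
5. ⊥bis P6·P3 via (8.23,34.15): [(9.1573, 33.6051) (0, 34.9855) (0, 16.7099) (4.4295, 16.9941) (10.6502, 32.7278)]  |A|=134.2683
6. ⊥bis P6·P4 via (8.305,43.855): [(9.1573, 33.6051) (0, 34.9855) (0, 16.7099) (4.4295, 16.9941) (10.6502, 32.7278)]  |A|=134.2683
7. ⊥bis P6·P5 via (4.415,12.485): [(9.1573, 33.6051) (0, 34.9855) (0, 16.7099) (4.4295, 16.9941) (10.6502, 32.7278)]  |A|=134.2683
8. ⊥bis P6·P7 via (3.11,40.755): [(9.1573, 33.6051) (0, 34.9855) (0, 16.7099) (4.4295, 16.9941) (10.6502, 32.7278)]  |A|=134.2683
9. ⊥bis P6·P8 via (5.09,44.13): [(9.1573, 33.6051) (0, 34.9855) (0, 16.7099) (4.4295, 16.9941) (10.6502, 32.7278)]  |A|=134.2683
10. canonical 5-gon: [(9.1573, 33.6051) (0, 34.9855) (0, 16.7099) (4.4295, 16.9941) (10.6502, 32.7278)]
11. shoelace: 134.2683

Area of P6's cell: 134.2683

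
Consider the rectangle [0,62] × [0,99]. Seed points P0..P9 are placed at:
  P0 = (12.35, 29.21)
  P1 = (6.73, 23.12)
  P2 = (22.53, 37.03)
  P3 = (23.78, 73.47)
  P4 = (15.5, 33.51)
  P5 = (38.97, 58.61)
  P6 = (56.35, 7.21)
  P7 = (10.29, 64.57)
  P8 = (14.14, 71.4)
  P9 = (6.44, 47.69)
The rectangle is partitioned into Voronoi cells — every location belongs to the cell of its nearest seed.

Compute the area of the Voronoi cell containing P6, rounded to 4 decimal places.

1. box [0,62]×[0,99]: [(0, 0) (62, 0) (62, 99) (0, 99)]
2. ⊥bis P6·P0 via (34.35,18.21): [(25.245, 0) (62, 0) (62, 73.51)]  |A|=1350.93
3. ⊥bis P6·P1 via (31.54,15.165): [(29.2384, 7.9868) (26.6775, 0) (62, 0) (62, 73.51)]  |A|=1345.2093
4. ⊥bis P6·P2 via (39.44,22.12): [(32.1987, 13.9073) (29.2384, 7.9868) (26.6775, 0) (62, 0) (62, 47.7062)]  |A|=960.7147
5. ⊥bis P6·P3 via (40.065,40.34): [(32.1987, 13.9073) (29.2384, 7.9868) (26.6775, 0) (62, 0) (62, 47.7062)]  |A|=960.7147
6. ⊥bis P6·P4 via (35.925,20.36): [(32.1987, 13.9073) (29.2384, 7.9868) (26.6775, 0) (62, 0) (62, 47.7062)]  |A|=960.7147
7. ⊥bis P6·P5 via (47.66,32.91): [(49.5034, 33.5333) (32.1987, 13.9073) (29.2384, 7.9868) (26.6775, 0) (62, 0) (62, 37.7588)]  |A|=898.5609
8. ⊥bis P6·P7 via (33.32,35.89): [(49.5034, 33.5333) (32.1987, 13.9073) (29.2384, 7.9868) (26.6775, 0) (62, 0) (62, 37.7588)]  |A|=898.5609
9. ⊥bis P6·P8 via (35.245,39.305): [(49.5034, 33.5333) (32.1987, 13.9073) (29.2384, 7.9868) (26.6775, 0) (62, 0) (62, 37.7588)]  |A|=898.5609
10. ⊥bis P6·P9 via (31.395,27.45): [(49.5034, 33.5333) (32.1987, 13.9073) (29.2384, 7.9868) (26.6775, 0) (62, 0) (62, 37.7588)]  |A|=898.5609
11. canonical 6-gon: [(49.5034, 33.5333) (32.1987, 13.9073) (29.2384, 7.9868) (26.6775, 0) (62, 0) (62, 37.7588)]
12. shoelace: 898.5609

Area of P6's cell: 898.5609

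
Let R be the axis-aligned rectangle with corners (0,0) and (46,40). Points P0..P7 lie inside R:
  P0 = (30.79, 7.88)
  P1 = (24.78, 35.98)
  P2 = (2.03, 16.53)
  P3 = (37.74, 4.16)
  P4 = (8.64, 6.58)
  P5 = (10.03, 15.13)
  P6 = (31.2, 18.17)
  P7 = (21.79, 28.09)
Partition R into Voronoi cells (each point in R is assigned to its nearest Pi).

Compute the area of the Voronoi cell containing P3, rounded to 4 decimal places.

1. box [0,46]×[0,40]: [(0, 0) (46, 0) (46, 40) (0, 40)]
2. ⊥bis P3·P0 via (34.265,6.02): [(31.0428, 0) (46, 0) (46, 27.9443)]  |A|=208.9842
3. ⊥bis P3·P1 via (31.26,20.07): [(44.7195, 25.5519) (31.0428, 0) (46, 0) (46, 26.0735)]  |A|=207.7864
4. ⊥bis P3·P2 via (19.885,10.345): [(44.7195, 25.5519) (31.0428, 0) (46, 0) (46, 26.0735)]  |A|=207.7864
5. ⊥bis P3·P4 via (23.19,5.37): [(44.7195, 25.5519) (31.0428, 0) (46, 0) (46, 26.0735)]  |A|=207.7864
6. ⊥bis P3·P5 via (23.885,9.645): [(44.7195, 25.5519) (31.0428, 0) (46, 0) (46, 26.0735)]  |A|=207.7864
7. ⊥bis P3·P6 via (34.47,11.165): [(37.8679, 12.7512) (31.0428, 0) (46, 0) (46, 16.5473)]  |A|=162.6434
8. ⊥bis P3·P7 via (29.765,16.125): [(37.8679, 12.7512) (31.0428, 0) (46, 0) (46, 16.5473)]  |A|=162.6434
9. canonical 4-gon: [(37.8679, 12.7512) (31.0428, 0) (46, 0) (46, 16.5473)]
10. shoelace: 162.6434

Area of P3's cell: 162.6434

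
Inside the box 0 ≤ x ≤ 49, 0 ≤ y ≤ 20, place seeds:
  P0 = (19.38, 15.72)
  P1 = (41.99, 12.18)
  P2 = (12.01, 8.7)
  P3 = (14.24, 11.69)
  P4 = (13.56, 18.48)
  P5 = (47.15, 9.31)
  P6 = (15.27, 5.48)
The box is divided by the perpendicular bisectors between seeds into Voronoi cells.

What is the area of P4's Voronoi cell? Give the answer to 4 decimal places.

1. box [0,49]×[0,20]: [(0, 0) (49, 0) (49, 20) (0, 20)]
2. ⊥bis P4·P0 via (16.47,17.1): [(0, 0) (8.3607, 0) (17.8453, 20) (0, 20)]  |A|=262.0598
3. ⊥bis P4·P1 via (27.775,15.33): [(0, 0) (8.3607, 0) (17.8453, 20) (0, 20)]  |A|=262.0598
4. ⊥bis P4·P2 via (12.785,13.59): [(0, 15.6163) (14.6642, 13.2922) (17.8453, 20) (0, 20)]  |A|=91.9936
5. ⊥bis P4·P3 via (13.9,15.085): [(0, 15.6163) (7.4364, 14.4377) (15.5949, 15.2547) (17.8453, 20) (0, 20)]  |A|=84.368
6. ⊥bis P4·P5 via (30.355,13.895): [(0, 15.6163) (7.4364, 14.4377) (15.5949, 15.2547) (17.8453, 20) (0, 20)]  |A|=84.368
7. ⊥bis P4·P6 via (14.415,11.98): [(0, 15.6163) (7.4364, 14.4377) (15.5949, 15.2547) (17.8453, 20) (0, 20)]  |A|=84.368
8. canonical 5-gon: [(0, 15.6163) (7.4364, 14.4377) (15.5949, 15.2547) (17.8453, 20) (0, 20)]
9. shoelace: 84.368

Area of P4's cell: 84.3680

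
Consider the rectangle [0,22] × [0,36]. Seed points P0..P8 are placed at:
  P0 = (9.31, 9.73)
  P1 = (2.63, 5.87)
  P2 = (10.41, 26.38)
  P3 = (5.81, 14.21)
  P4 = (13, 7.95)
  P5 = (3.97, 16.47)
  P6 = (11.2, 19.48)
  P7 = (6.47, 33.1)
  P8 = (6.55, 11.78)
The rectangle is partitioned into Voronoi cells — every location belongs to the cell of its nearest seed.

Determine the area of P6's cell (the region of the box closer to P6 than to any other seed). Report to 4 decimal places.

1. box [0,22]×[0,36]: [(0, 0) (22, 0) (22, 36) (0, 36)]
2. ⊥bis P6·P0 via (10.255,14.605): [(0, 16.5929) (22, 12.3283) (22, 36) (0, 36)]  |A|=473.8671
3. ⊥bis P6·P1 via (6.915,12.675): [(0, 17.0293) (1.0012, 16.3988) (22, 12.3283) (22, 36) (0, 36)]  |A|=473.6487
4. ⊥bis P6·P2 via (10.805,22.93): [(0, 21.6929) (0, 17.0293) (1.0012, 16.3988) (22, 12.3283) (22, 24.2117)]  |A|=186.5999
5. ⊥bis P6·P3 via (8.505,16.845): [(3.386, 22.0806) (10.7981, 14.4997) (22, 12.3283) (22, 24.2117)]  |A|=145.0122
6. ⊥bis P6·P4 via (12.1,13.715): [(3.386, 22.0806) (10.7981, 14.4997) (13.6212, 13.9525) (22, 15.2605) (22, 24.2117)]  |A|=132.7277
7. ⊥bis P6·P5 via (7.585,17.975): [(5.7625, 22.3527) (7.7221, 17.6458) (10.7981, 14.4997) (13.6212, 13.9525) (22, 15.2605) (22, 24.2117)]  |A|=126.8682
8. ⊥bis P6·P7 via (8.835,26.29): [(5.7625, 22.3527) (7.7221, 17.6458) (10.7981, 14.4997) (13.6212, 13.9525) (22, 15.2605) (22, 24.2117)]  |A|=126.8682
9. ⊥bis P6·P8 via (8.875,15.63): [(5.7625, 22.3527) (7.7221, 17.6458) (10.7981, 14.4997) (13.6212, 13.9525) (22, 15.2605) (22, 24.2117)]  |A|=126.8682
10. canonical 6-gon: [(5.7625, 22.3527) (7.7221, 17.6458) (10.7981, 14.4997) (13.6212, 13.9525) (22, 15.2605) (22, 24.2117)]
11. shoelace: 126.8682

Area of P6's cell: 126.8682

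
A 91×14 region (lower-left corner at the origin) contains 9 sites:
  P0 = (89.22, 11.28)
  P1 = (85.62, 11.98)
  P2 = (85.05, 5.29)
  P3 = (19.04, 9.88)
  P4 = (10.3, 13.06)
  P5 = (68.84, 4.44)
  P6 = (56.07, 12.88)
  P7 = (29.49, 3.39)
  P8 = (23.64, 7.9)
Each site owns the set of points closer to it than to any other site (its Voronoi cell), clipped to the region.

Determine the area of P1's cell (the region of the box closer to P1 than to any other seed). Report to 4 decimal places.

1. box [0,91]×[0,14]: [(0, 0) (91, 0) (91, 14) (0, 14)]
2. ⊥bis P1·P0 via (87.42,11.63): [(0, 0) (85.1586, 0) (87.8808, 14) (0, 14)]  |A|=1211.2761
3. ⊥bis P1·P2 via (85.335,8.635): [(86.8132, 8.5091) (87.8808, 14) (22.3668, 14)]  |A|=179.8667
4. ⊥bis P1·P3 via (52.33,10.93): [(52.3136, 11.4485) (86.8132, 8.5091) (87.8808, 14) (52.2332, 14)]  |A|=141.7644
5. ⊥bis P1·P4 via (47.96,12.52): [(52.3136, 11.4485) (86.8132, 8.5091) (87.8808, 14) (52.2332, 14)]  |A|=141.7644
6. ⊥bis P1·P5 via (77.23,8.21): [(76.7088, 9.37) (86.8132, 8.5091) (87.8808, 14) (74.6283, 14)]  |A|=58.8807
7. ⊥bis P1·P6 via (70.845,12.43): [(76.7088, 9.37) (86.8132, 8.5091) (87.8808, 14) (74.6283, 14)]  |A|=58.8807
8. ⊥bis P1·P7 via (57.555,7.685): [(76.7088, 9.37) (86.8132, 8.5091) (87.8808, 14) (74.6283, 14)]  |A|=58.8807
9. ⊥bis P1·P8 via (54.63,9.94): [(76.7088, 9.37) (86.8132, 8.5091) (87.8808, 14) (74.6283, 14)]  |A|=58.8807
10. canonical 4-gon: [(76.7088, 9.37) (86.8132, 8.5091) (87.8808, 14) (74.6283, 14)]
11. shoelace: 58.8807

Area of P1's cell: 58.8807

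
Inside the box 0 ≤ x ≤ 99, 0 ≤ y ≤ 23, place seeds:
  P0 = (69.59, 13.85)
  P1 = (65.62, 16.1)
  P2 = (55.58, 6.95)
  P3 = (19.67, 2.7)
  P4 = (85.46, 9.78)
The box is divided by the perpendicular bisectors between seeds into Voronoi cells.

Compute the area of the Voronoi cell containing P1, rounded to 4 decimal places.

Area of P1's cell: 163.8864

1. box [0,99]×[0,23]: [(0, 0) (99, 0) (99, 23) (0, 23)]
2. ⊥bis P1·P0 via (67.605,14.975): [(0, 0) (59.1179, 0) (72.1532, 23) (0, 23)]  |A|=1509.6175
3. ⊥bis P1·P2 via (60.6,11.525): [(63.7135, 8.1087) (72.1532, 23) (50.1422, 23)]  |A|=163.8864
4. ⊥bis P1·P3 via (42.645,9.4): [(63.7135, 8.1087) (72.1532, 23) (50.1422, 23)]  |A|=163.8864
5. ⊥bis P1·P4 via (75.54,12.94): [(63.7135, 8.1087) (72.1532, 23) (50.1422, 23)]  |A|=163.8864
6. canonical 3-gon: [(63.7135, 8.1087) (72.1532, 23) (50.1422, 23)]
7. shoelace: 163.8864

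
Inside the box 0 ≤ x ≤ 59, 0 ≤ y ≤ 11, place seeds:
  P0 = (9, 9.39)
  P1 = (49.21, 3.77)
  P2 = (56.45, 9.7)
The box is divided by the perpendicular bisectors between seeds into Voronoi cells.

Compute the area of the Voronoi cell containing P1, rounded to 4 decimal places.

Area of P1's cell: 273.7624

1. box [0,59]×[0,11]: [(0, 0) (59, 0) (59, 11) (0, 11)]
2. ⊥bis P1·P0 via (29.105,6.58): [(28.1853, 0) (59, 0) (59, 11) (29.7228, 11)]  |A|=330.5054
3. ⊥bis P1·P2 via (52.83,6.735): [(28.1853, 0) (58.3464, 0) (49.3367, 11) (29.7228, 11)]  |A|=273.7624
4. canonical 4-gon: [(28.1853, 0) (58.3464, 0) (49.3367, 11) (29.7228, 11)]
5. shoelace: 273.7624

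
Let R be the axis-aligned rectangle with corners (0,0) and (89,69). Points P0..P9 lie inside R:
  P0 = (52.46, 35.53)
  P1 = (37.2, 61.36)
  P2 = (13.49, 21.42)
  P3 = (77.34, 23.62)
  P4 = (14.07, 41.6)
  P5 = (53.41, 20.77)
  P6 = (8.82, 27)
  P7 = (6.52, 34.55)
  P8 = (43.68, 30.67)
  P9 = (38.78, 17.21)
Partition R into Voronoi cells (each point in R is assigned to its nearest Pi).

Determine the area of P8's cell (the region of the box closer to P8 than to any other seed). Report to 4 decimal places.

Area of P8's cell: 347.0656

1. box [0,89]×[0,69]: [(0, 0) (89, 0) (89, 69) (0, 69)]
2. ⊥bis P8·P0 via (48.07,33.1): [(0, 0) (66.3919, 0) (28.1982, 69) (0, 69)]  |A|=3263.3589
3. ⊥bis P8·P1 via (40.44,46.015): [(0, 37.4763) (0, 0) (66.3919, 0) (40.8708, 46.106)]  |A|=2296.3746
4. ⊥bis P8·P2 via (28.585,26.045): [(23.5585, 42.4506) (36.565, 0) (66.3919, 0) (40.8708, 46.106)]  |A|=1078.8297
5. ⊥bis P8·P3 via (60.51,27.145): [(23.5585, 42.4506) (36.565, 0) (54.8245, 0) (57.9999, 15.1607) (40.8708, 46.106)]  |A|=991.1451
6. ⊥bis P8·P4 via (28.875,36.135): [(31.8527, 44.2019) (27.0272, 31.1293) (36.565, 0) (54.8245, 0) (57.9999, 15.1607) (40.8708, 46.106)]  |A|=941.1567
7. ⊥bis P8·P5 via (48.545,25.72): [(31.8527, 44.2019) (27.0272, 31.1293) (33.281, 10.7181) (50.8831, 28.0179) (40.8708, 46.106)]  |A|=488.2611
8. ⊥bis P8·P6 via (26.25,28.835): [(31.8527, 44.2019) (27.0272, 31.1293) (33.281, 10.7181) (50.8831, 28.0179) (40.8708, 46.106)]  |A|=488.2611
9. ⊥bis P8·P7 via (25.1,32.61): [(31.8527, 44.2019) (27.0272, 31.1293) (33.281, 10.7181) (50.8831, 28.0179) (40.8708, 46.106)]  |A|=488.2611
10. ⊥bis P8·P9 via (41.23,23.94): [(31.8527, 44.2019) (27.0272, 31.1293) (27.7234, 28.857) (45.2463, 22.4779) (50.8831, 28.0179) (40.8708, 46.106)]  |A|=347.0656
11. canonical 6-gon: [(31.8527, 44.2019) (27.0272, 31.1293) (27.7234, 28.857) (45.2463, 22.4779) (50.8831, 28.0179) (40.8708, 46.106)]
12. shoelace: 347.0656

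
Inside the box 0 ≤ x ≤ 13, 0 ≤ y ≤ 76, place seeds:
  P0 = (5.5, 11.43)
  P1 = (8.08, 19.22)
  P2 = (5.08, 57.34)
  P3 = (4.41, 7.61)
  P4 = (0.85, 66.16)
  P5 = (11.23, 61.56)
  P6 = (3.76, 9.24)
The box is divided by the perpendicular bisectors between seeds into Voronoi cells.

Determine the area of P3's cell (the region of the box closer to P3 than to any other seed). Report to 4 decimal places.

1. box [0,13]×[0,76]: [(0, 0) (13, 0) (13, 76) (0, 76)]
2. ⊥bis P3·P0 via (4.955,9.52): [(0, 10.9339) (0, 0) (13, 0) (13, 7.2244)]  |A|=118.0289
3. ⊥bis P3·P1 via (6.245,13.415): [(0, 10.9339) (0, 0) (13, 0) (13, 7.2244)]  |A|=118.0289
4. ⊥bis P3·P2 via (4.745,32.475): [(0, 10.9339) (0, 0) (13, 0) (13, 7.2244)]  |A|=118.0289
5. ⊥bis P3·P4 via (2.63,36.885): [(0, 10.9339) (0, 0) (13, 0) (13, 7.2244)]  |A|=118.0289
6. ⊥bis P3·P5 via (7.82,34.585): [(0, 10.9339) (0, 0) (13, 0) (13, 7.2244)]  |A|=118.0289
7. ⊥bis P3·P6 via (4.085,8.425): [(6.0485, 9.208) (0, 6.796) (0, 0) (13, 0) (13, 7.2244)]  |A|=105.5151
8. canonical 5-gon: [(6.0485, 9.208) (0, 6.796) (0, 0) (13, 0) (13, 7.2244)]
9. shoelace: 105.5151

Area of P3's cell: 105.5151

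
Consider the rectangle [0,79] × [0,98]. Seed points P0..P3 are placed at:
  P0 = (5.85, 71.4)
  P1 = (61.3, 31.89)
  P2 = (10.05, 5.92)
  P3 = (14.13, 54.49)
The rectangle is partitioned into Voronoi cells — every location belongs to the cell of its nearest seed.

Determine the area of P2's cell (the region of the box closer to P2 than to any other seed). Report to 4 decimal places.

Area of P2's cell: 1127.9115

1. box [0,79]×[0,98]: [(0, 0) (79, 0) (79, 98) (0, 98)]
2. ⊥bis P2·P0 via (7.95,38.66): [(0, 38.1501) (0, 0) (79, 0) (79, 43.2173)]  |A|=3214.01
3. ⊥bis P2·P1 via (35.675,18.905): [(25.1069, 39.7605) (0, 38.1501) (0, 0) (45.2548, 0)]  |A|=1378.5898
4. ⊥bis P2·P3 via (12.09,30.205): [(30.7429, 28.6381) (0, 31.2206) (0, 0) (45.2548, 0)]  |A|=1127.9115
5. canonical 4-gon: [(30.7429, 28.6381) (0, 31.2206) (0, 0) (45.2548, 0)]
6. shoelace: 1127.9115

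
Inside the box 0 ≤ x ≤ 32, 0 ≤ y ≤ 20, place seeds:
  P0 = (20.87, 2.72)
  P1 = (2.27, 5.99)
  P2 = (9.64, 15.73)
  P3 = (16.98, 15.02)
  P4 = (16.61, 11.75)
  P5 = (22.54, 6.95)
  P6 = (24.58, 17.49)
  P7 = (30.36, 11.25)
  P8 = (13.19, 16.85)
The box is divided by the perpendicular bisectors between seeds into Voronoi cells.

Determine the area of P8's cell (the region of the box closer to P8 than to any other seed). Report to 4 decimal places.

1. box [0,32]×[0,20]: [(0, 0) (32, 0) (32, 20) (0, 20)]
2. ⊥bis P8·P0 via (17.03,9.785): [(0, 0.5288) (32, 17.9216) (32, 20) (0, 20)]  |A|=344.7946
3. ⊥bis P8·P1 via (7.73,11.42): [(0, 19.1927) (12.0486, 7.0775) (32, 17.9216) (32, 20) (0, 20)]  |A|=232.3571
4. ⊥bis P8·P2 via (11.415,16.29): [(13.9888, 8.132) (32, 17.9216) (32, 20) (10.2445, 20)]  |A|=147.8144
5. ⊥bis P8·P3 via (15.085,15.935): [(12.9331, 11.4783) (17.0478, 20) (10.2445, 20)]  |A|=28.9878
6. ⊥bis P8·P4 via (14.9,14.3): [(12.5418, 12.7186) (14.0061, 13.7006) (17.0478, 20) (10.2445, 20)]  |A|=27.8875
7. ⊥bis P8·P5 via (17.865,11.9): [(12.5418, 12.7186) (14.0061, 13.7006) (17.0478, 20) (10.2445, 20)]  |A|=27.8875
8. ⊥bis P8·P6 via (18.885,17.17): [(12.5418, 12.7186) (14.0061, 13.7006) (17.0478, 20) (10.2445, 20)]  |A|=27.8875
9. ⊥bis P8·P7 via (21.775,14.05): [(12.5418, 12.7186) (14.0061, 13.7006) (17.0478, 20) (10.2445, 20)]  |A|=27.8875
10. canonical 4-gon: [(12.5418, 12.7186) (14.0061, 13.7006) (17.0478, 20) (10.2445, 20)]
11. shoelace: 27.8875

Area of P8's cell: 27.8875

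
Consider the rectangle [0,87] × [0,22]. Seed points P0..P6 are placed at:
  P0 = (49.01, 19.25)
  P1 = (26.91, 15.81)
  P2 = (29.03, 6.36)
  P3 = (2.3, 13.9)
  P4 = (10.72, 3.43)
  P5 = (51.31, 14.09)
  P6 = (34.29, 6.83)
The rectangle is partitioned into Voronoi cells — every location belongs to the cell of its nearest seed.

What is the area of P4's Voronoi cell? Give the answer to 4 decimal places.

1. box [0,87]×[0,22]: [(0, 0) (87, 0) (87, 22) (0, 22)]
2. ⊥bis P4·P0 via (29.865,11.34): [(0, 0) (34.5503, 0) (25.4607, 22) (0, 22)]  |A|=660.1205
3. ⊥bis P4·P1 via (18.815,9.62): [(0, 0) (26.1711, 0) (9.3484, 22) (0, 22)]  |A|=390.7146
4. ⊥bis P4·P2 via (19.875,4.895): [(0, 0) (20.6583, 0) (19.1993, 9.1174) (9.3484, 22) (0, 22)]  |A|=365.5834
5. ⊥bis P4·P3 via (6.51,8.665): [(0, 3.4296) (0, 0) (20.6583, 0) (19.1993, 9.1174) (14.5816, 15.1562)]  |A|=198.2012
6. ⊥bis P4·P5 via (31.015,8.76): [(0, 3.4296) (0, 0) (20.6583, 0) (19.1993, 9.1174) (14.5816, 15.1562)]  |A|=198.2012
7. ⊥bis P4·P6 via (22.505,5.13): [(0, 3.4296) (0, 0) (20.6583, 0) (19.1993, 9.1174) (14.5816, 15.1562)]  |A|=198.2012
8. canonical 5-gon: [(0, 3.4296) (0, 0) (20.6583, 0) (19.1993, 9.1174) (14.5816, 15.1562)]
9. shoelace: 198.2012

Area of P4's cell: 198.2012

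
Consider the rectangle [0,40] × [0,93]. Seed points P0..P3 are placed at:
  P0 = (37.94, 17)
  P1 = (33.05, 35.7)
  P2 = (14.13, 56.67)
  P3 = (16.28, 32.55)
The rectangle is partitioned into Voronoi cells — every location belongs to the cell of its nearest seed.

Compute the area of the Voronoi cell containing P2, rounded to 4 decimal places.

1. box [0,40]×[0,93]: [(0, 0) (40, 0) (40, 93) (0, 93)]
2. ⊥bis P2·P0 via (26.035,36.835): [(0, 21.2087) (40, 45.2168) (40, 93) (0, 93)]  |A|=2391.4887
3. ⊥bis P2·P1 via (23.59,46.185): [(0, 24.9011) (40, 60.9908) (40, 93) (0, 93)]  |A|=2002.1619
4. ⊥bis P2·P3 via (15.205,44.61): [(0, 43.2547) (22.5722, 45.2667) (40, 60.9908) (40, 93) (0, 93)]  |A|=1795.0221
5. canonical 5-gon: [(0, 43.2547) (22.5722, 45.2667) (40, 60.9908) (40, 93) (0, 93)]
6. shoelace: 1795.0221

Area of P2's cell: 1795.0221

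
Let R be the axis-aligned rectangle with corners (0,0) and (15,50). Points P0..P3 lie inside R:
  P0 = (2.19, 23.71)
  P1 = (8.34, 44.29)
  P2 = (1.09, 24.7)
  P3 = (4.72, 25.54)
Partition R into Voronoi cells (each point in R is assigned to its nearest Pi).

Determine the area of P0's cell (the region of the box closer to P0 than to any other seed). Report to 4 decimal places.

Area of P0's cell: 275.6131

1. box [0,15]×[0,50]: [(0, 0) (15, 0) (15, 50) (0, 50)]
2. ⊥bis P0·P1 via (5.265,34): [(0, 35.5734) (0, 0) (15, 0) (15, 31.0909)]  |A|=499.9816
3. ⊥bis P0·P2 via (1.64,24.205): [(9.3554, 32.7777) (0, 22.3828) (0, 0) (15, 0) (15, 31.0909)]  |A|=438.2801
4. ⊥bis P0·P3 via (3.455,24.625): [(2.8147, 25.5102) (0, 22.3828) (0, 0) (15, 0) (15, 8.6639)]  |A|=275.6131
5. canonical 5-gon: [(2.8147, 25.5102) (0, 22.3828) (0, 0) (15, 0) (15, 8.6639)]
6. shoelace: 275.6131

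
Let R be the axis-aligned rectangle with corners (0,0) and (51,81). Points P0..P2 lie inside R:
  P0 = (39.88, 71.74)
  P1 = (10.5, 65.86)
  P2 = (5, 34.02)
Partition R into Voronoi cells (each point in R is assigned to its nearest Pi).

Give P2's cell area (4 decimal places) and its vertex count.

1. box [0,51]×[0,81]: [(0, 0) (51, 0) (51, 81) (0, 81)]
2. ⊥bis P2·P0 via (22.44,52.88): [(0, 73.6305) (0, 0) (51, 0) (51, 26.4703)]  |A|=2552.57
3. ⊥bis P2·P1 via (7.75,49.94): [(29.7242, 46.1442) (0, 51.2787) (0, 0) (51, 0) (51, 26.4703)]  |A|=2220.3758
4. canonical 5-gon: [(29.7242, 46.1442) (0, 51.2787) (0, 0) (51, 0) (51, 26.4703)]
5. shoelace: 2220.3758

Area of P2's cell: 2220.3758 (5 vertices)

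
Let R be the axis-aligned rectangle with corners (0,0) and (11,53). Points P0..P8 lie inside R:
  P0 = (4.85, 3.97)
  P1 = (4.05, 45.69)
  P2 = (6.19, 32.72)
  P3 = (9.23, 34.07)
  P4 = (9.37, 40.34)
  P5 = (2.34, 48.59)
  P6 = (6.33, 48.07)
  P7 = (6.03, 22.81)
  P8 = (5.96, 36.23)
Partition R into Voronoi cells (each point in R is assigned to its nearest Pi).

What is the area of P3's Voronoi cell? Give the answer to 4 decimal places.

1. box [0,11]×[0,53]: [(0, 0) (11, 0) (11, 53) (0, 53)]
2. ⊥bis P3·P0 via (7.04,19.02): [(0, 20.0444) (11, 18.4438) (11, 53) (0, 53)]  |A|=371.315
3. ⊥bis P3·P1 via (6.64,39.88): [(0, 36.92) (0, 20.0444) (11, 18.4438) (11, 41.8236)]  |A|=221.4049
4. ⊥bis P3·P2 via (7.71,33.395): [(5.1292, 39.2065) (11, 25.9864) (11, 41.8236)]  |A|=46.4883
5. ⊥bis P3·P4 via (9.3,37.205): [(5.9852, 37.279) (11, 25.9864) (11, 37.167)]  |A|=28.0344
6. ⊥bis P3·P5 via (5.785,41.33): [(5.9852, 37.279) (11, 25.9864) (11, 37.167)]  |A|=28.0344
7. ⊥bis P3·P6 via (7.78,41.07): [(5.9852, 37.279) (11, 25.9864) (11, 37.167)]  |A|=28.0344
8. ⊥bis P3·P7 via (7.63,28.44): [(5.9852, 37.279) (10.2398, 27.6983) (11, 27.4823) (11, 37.167)]  |A|=27.4658
9. ⊥bis P3·P8 via (7.595,35.15): [(8.9575, 37.2126) (7.1977, 34.5486) (10.2398, 27.6983) (11, 27.4823) (11, 37.167)]  |A|=23.4482
10. canonical 5-gon: [(8.9575, 37.2126) (7.1977, 34.5486) (10.2398, 27.6983) (11, 27.4823) (11, 37.167)]
11. shoelace: 23.4482

Area of P3's cell: 23.4482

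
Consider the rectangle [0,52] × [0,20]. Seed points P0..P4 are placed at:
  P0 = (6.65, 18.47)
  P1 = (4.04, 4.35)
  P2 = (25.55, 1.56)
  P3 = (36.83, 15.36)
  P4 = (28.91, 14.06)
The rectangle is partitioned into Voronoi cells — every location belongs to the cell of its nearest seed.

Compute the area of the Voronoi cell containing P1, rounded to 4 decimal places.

Area of P1's cell: 165.4816

1. box [0,52]×[0,20]: [(0, 0) (52, 0) (52, 20) (0, 20)]
2. ⊥bis P1·P0 via (5.345,11.41): [(0, 12.398) (0, 0) (52, 0) (52, 2.7861)]  |A|=394.7862
3. ⊥bis P1·P2 via (14.795,2.955): [(15.6447, 9.5062) (0, 12.398) (0, 0) (14.4117, 0)]  |A|=165.4816
4. ⊥bis P1·P3 via (20.435,9.855): [(15.6447, 9.5062) (0, 12.398) (0, 0) (14.4117, 0)]  |A|=165.4816
5. ⊥bis P1·P4 via (16.475,9.205): [(15.6447, 9.5062) (0, 12.398) (0, 0) (14.4117, 0)]  |A|=165.4816
6. canonical 4-gon: [(15.6447, 9.5062) (0, 12.398) (0, 0) (14.4117, 0)]
7. shoelace: 165.4816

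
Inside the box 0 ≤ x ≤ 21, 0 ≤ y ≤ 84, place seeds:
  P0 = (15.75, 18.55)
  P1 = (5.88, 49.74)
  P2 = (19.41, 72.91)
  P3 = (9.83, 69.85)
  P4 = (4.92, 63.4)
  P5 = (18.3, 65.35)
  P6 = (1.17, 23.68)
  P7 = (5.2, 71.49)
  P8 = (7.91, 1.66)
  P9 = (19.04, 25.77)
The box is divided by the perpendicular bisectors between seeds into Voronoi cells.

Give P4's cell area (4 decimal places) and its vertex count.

Area of P4's cell: 119.4414 (5 vertices)

1. box [0,21]×[0,84]: [(0, 0) (21, 0) (21, 84) (0, 84)]
2. ⊥bis P4·P0 via (10.335,40.975): [(0, 38.4794) (21, 43.5503) (21, 84) (0, 84)]  |A|=902.6883
3. ⊥bis P4·P1 via (5.4,56.57): [(0, 56.1905) (21, 57.6663) (21, 84) (0, 84)]  |A|=568.5032
4. ⊥bis P4·P2 via (12.165,68.155): [(0, 56.1905) (19.1349, 57.5353) (1.7657, 84) (0, 84)]  |A|=289.4302
5. ⊥bis P4·P3 via (7.375,66.625): [(0, 72.2391) (0, 56.1905) (19.1349, 57.5353) (18.9544, 57.8103)]  |A|=154.849
6. ⊥bis P4·P5 via (11.61,64.375): [(11.7696, 63.2796) (0, 72.2391) (0, 56.1905) (12.673, 57.0811)]  |A|=134.1224
7. ⊥bis P4·P6 via (3.045,43.54): [(11.7696, 63.2796) (0, 72.2391) (0, 56.1905) (12.673, 57.0811)]  |A|=134.1224
8. ⊥bis P4·P7 via (5.06,67.445): [(11.7696, 63.2796) (6.3568, 67.4001) (0, 67.6201) (0, 56.1905) (12.673, 57.0811)]  |A|=119.4414
9. ⊥bis P4·P8 via (6.415,32.53): [(11.7696, 63.2796) (6.3568, 67.4001) (0, 67.6201) (0, 56.1905) (12.673, 57.0811)]  |A|=119.4414
10. ⊥bis P4·P9 via (11.98,44.585): [(11.7696, 63.2796) (6.3568, 67.4001) (0, 67.6201) (0, 56.1905) (12.673, 57.0811)]  |A|=119.4414
11. canonical 5-gon: [(11.7696, 63.2796) (6.3568, 67.4001) (0, 67.6201) (0, 56.1905) (12.673, 57.0811)]
12. shoelace: 119.4414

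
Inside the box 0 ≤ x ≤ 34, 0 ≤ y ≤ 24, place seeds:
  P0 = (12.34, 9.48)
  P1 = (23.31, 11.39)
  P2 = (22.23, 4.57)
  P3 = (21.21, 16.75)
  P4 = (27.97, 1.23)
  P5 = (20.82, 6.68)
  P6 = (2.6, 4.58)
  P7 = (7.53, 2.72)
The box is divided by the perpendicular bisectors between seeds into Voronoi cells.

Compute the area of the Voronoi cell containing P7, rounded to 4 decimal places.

1. box [0,34]×[0,24]: [(0, 0) (34, 0) (34, 24) (0, 24)]
2. ⊥bis P7·P0 via (9.935,6.1): [(0, 13.1691) (0, 0) (18.508, 0)]  |A|=121.867
3. ⊥bis P7·P1 via (15.42,7.055): [(0, 13.1691) (0, 0) (18.508, 0)]  |A|=121.867
4. ⊥bis P7·P2 via (14.88,3.645): [(15.027, 2.4768) (0, 13.1691) (0, 0) (15.3387, 0)]  |A|=117.9421
5. ⊥bis P7·P3 via (14.37,9.735): [(15.027, 2.4768) (0, 13.1691) (0, 0) (15.3387, 0)]  |A|=117.9421
6. ⊥bis P7·P4 via (17.75,1.975): [(15.027, 2.4768) (0, 13.1691) (0, 0) (15.3387, 0)]  |A|=117.9421
7. ⊥bis P7·P5 via (14.175,4.7): [(15.1656, 1.3754) (14.7864, 2.648) (0, 13.1691) (0, 0) (15.3387, 0)]  |A|=117.8215
8. ⊥bis P7·P6 via (5.065,3.65): [(15.1656, 1.3754) (14.7864, 2.648) (6.8244, 8.3133) (3.6879, 0) (15.3387, 0)]  |A|=57.5564
9. canonical 5-gon: [(15.1656, 1.3754) (14.7864, 2.648) (6.8244, 8.3133) (3.6879, 0) (15.3387, 0)]
10. shoelace: 57.5564

Area of P7's cell: 57.5564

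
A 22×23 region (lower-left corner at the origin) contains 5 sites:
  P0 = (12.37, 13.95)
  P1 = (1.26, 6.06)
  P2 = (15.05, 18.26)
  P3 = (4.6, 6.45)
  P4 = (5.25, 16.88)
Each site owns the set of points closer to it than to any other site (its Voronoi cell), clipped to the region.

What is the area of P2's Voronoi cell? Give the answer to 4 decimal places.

Area of P2's cell: 101.1649

1. box [0,22]×[0,23]: [(0, 0) (22, 0) (22, 23) (0, 23)]
2. ⊥bis P2·P0 via (13.71,16.105): [(22, 10.9502) (22, 23) (2.6214, 23)]  |A|=116.7542
3. ⊥bis P2·P1 via (8.155,12.16): [(22, 10.9502) (22, 23) (2.6214, 23)]  |A|=116.7542
4. ⊥bis P2·P3 via (9.825,12.355): [(22, 10.9502) (22, 23) (2.6214, 23)]  |A|=116.7542
5. ⊥bis P2·P4 via (10.15,17.57): [(10.0345, 18.3905) (22, 10.9502) (22, 23) (9.3854, 23)]  |A|=101.1649
6. canonical 4-gon: [(10.0345, 18.3905) (22, 10.9502) (22, 23) (9.3854, 23)]
7. shoelace: 101.1649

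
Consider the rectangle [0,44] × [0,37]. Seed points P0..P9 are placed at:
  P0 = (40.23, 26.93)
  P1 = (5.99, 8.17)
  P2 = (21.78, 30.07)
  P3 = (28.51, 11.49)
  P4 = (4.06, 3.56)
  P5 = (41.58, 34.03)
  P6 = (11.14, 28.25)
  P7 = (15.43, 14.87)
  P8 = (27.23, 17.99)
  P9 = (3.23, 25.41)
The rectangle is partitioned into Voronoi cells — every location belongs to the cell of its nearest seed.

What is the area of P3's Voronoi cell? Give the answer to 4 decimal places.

1. box [0,44]×[0,37]: [(0, 0) (44, 0) (44, 37) (0, 37)]
2. ⊥bis P3·P0 via (34.37,19.21): [(0, 0) (44, 0) (44, 11.9002) (10.9333, 37) (0, 37)]  |A|=1213.0165
3. ⊥bis P3·P1 via (17.25,9.83): [(18.6992, 0) (44, 0) (44, 11.9002) (13.5357, 35.0246)]  |A|=624.3414
4. ⊥bis P3·P2 via (25.145,20.78): [(16.1178, 17.5102) (18.6992, 0) (44, 0) (44, 11.9002) (29.9898, 22.5349)]  |A|=496.3737
5. ⊥bis P3·P4 via (16.285,7.525): [(16.1178, 17.5102) (18.6771, 0.1495) (18.7256, 0) (44, 0) (44, 11.9002) (29.9898, 22.5349)]  |A|=496.3717
6. ⊥bis P3·P5 via (35.045,22.76): [(16.1178, 17.5102) (18.6771, 0.1495) (18.7256, 0) (44, 0) (44, 11.9002) (29.9898, 22.5349)]  |A|=496.3717
7. ⊥bis P3·P6 via (19.825,19.87): [(18.3165, 18.3066) (16.3073, 16.2243) (18.6771, 0.1495) (18.7256, 0) (44, 0) (44, 11.9002) (29.9898, 22.5349)]  |A|=494.8825
8. ⊥bis P3·P7 via (21.97,13.18): [(23.8089, 20.296) (18.6501, 0.3327) (18.6771, 0.1495) (18.7256, 0) (44, 0) (44, 11.9002) (29.9898, 22.5349)]  |A|=426.7875
9. ⊥bis P3·P8 via (27.87,14.74): [(22.0784, 13.5995) (18.6501, 0.3327) (18.6771, 0.1495) (18.7256, 0) (44, 0) (44, 11.9002) (37.7069, 16.6771)]  |A|=350.3803
10. ⊥bis P3·P9 via (15.87,18.45): [(22.0784, 13.5995) (18.6501, 0.3327) (18.6771, 0.1495) (18.7256, 0) (44, 0) (44, 11.9002) (37.7069, 16.6771)]  |A|=350.3803
11. canonical 7-gon: [(22.0784, 13.5995) (18.6501, 0.3327) (18.6771, 0.1495) (18.7256, 0) (44, 0) (44, 11.9002) (37.7069, 16.6771)]
12. shoelace: 350.3803

Area of P3's cell: 350.3803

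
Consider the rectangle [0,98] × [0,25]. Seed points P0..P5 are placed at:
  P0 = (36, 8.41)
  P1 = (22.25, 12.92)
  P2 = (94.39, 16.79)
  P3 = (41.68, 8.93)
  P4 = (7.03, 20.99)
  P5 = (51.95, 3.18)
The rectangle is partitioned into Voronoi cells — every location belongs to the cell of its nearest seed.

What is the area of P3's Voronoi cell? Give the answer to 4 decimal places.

Area of P3's cell: 298.3520

1. box [0,98]×[0,25]: [(0, 0) (98, 0) (98, 25) (0, 25)]
2. ⊥bis P3·P0 via (38.84,8.67): [(39.6337, 0) (98, 0) (98, 25) (37.345, 25)]  |A|=1487.7658
3. ⊥bis P3·P1 via (31.965,10.925): [(39.6337, 0) (98, 0) (98, 25) (37.345, 25)]  |A|=1487.7658
4. ⊥bis P3·P2 via (68.035,12.86): [(39.6337, 0) (69.9527, 0) (66.2247, 25) (37.345, 25)]  |A|=739.9829
5. ⊥bis P3·P4 via (24.355,14.96): [(39.6337, 0) (69.9527, 0) (66.2247, 25) (37.345, 25)]  |A|=739.9829
6. ⊥bis P3·P5 via (46.815,6.055): [(39.6337, 0) (43.4249, 0) (57.422, 25) (37.345, 25)]  |A|=298.352
7. canonical 4-gon: [(39.6337, 0) (43.4249, 0) (57.422, 25) (37.345, 25)]
8. shoelace: 298.352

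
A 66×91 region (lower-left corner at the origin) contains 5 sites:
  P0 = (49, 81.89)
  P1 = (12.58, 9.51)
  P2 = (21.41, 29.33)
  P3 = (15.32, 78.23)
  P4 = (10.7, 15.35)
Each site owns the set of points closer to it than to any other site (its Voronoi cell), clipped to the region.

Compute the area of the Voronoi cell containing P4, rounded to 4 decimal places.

1. box [0,66]×[0,91]: [(0, 0) (66, 0) (66, 91) (0, 91)]
2. ⊥bis P4·P0 via (29.85,48.62): [(0, 65.8015) (0, 0) (66, 0) (66, 27.8123)]  |A|=3089.2541
3. ⊥bis P4·P1 via (11.64,12.43): [(63.6411, 29.1701) (0, 65.8015) (0, 8.6829)]  |A|=1817.5443
4. ⊥bis P4·P2 via (16.055,22.34): [(23.8571, 16.3629) (0, 34.6396) (0, 8.6829)]  |A|=309.6261
5. ⊥bis P4·P3 via (13.01,46.79): [(23.8571, 16.3629) (0, 34.6396) (0, 8.6829)]  |A|=309.6261
6. canonical 3-gon: [(23.8571, 16.3629) (0, 34.6396) (0, 8.6829)]
7. shoelace: 309.6261

Area of P4's cell: 309.6261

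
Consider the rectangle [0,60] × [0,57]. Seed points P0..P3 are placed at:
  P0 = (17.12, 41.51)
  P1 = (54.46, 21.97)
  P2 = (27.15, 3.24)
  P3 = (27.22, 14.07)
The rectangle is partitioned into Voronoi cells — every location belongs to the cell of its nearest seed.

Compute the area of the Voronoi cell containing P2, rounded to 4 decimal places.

Area of P2's cell: 403.8241

1. box [0,60]×[0,57]: [(0, 0) (60, 0) (60, 57) (0, 57)]
2. ⊥bis P2·P0 via (22.135,22.375): [(0, 16.5737) (0, 0) (60, 0) (60, 32.2989)]  |A|=1466.178
3. ⊥bis P2·P1 via (40.805,12.605): [(32.2808, 25.0341) (0, 16.5737) (0, 0) (49.4499, 0)]  |A|=886.4724
4. ⊥bis P2·P3 via (27.185,8.655): [(43.5867, 8.549) (0, 8.8307) (0, 0) (49.4499, 0)]  |A|=403.8241
5. canonical 4-gon: [(43.5867, 8.549) (0, 8.8307) (0, 0) (49.4499, 0)]
6. shoelace: 403.8241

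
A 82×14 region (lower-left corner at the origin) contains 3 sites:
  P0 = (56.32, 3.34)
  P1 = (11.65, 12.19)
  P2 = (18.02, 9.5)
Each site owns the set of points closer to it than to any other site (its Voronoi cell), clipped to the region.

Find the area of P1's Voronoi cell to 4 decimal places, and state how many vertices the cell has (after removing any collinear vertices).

Area of P1's cell: 184.9580 (4 vertices)

1. box [0,82]×[0,14]: [(0, 0) (82, 0) (82, 14) (0, 14)]
2. ⊥bis P1·P0 via (33.985,7.765): [(0, 0) (32.4466, 0) (35.2203, 14) (0, 14)]  |A|=473.6681
3. ⊥bis P1·P2 via (14.835,10.845): [(0, 0) (10.2552, 0) (16.1673, 14) (0, 14)]  |A|=184.958
4. canonical 4-gon: [(0, 0) (10.2552, 0) (16.1673, 14) (0, 14)]
5. shoelace: 184.958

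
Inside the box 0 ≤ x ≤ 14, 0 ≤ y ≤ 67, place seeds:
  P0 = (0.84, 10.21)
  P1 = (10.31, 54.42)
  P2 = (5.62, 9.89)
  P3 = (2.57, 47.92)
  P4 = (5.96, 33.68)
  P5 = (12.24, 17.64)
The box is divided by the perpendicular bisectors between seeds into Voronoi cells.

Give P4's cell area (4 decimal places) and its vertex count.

Area of P4's cell: 232.2021 (6 vertices)

1. box [0,14]×[0,67]: [(0, 0) (14, 0) (14, 67) (0, 67)]
2. ⊥bis P4·P0 via (3.4,21.945): [(0, 22.6867) (14, 19.6326) (14, 67) (0, 67)]  |A|=641.7648
3. ⊥bis P4·P1 via (8.135,44.05): [(0, 45.7562) (0, 22.6867) (14, 19.6326) (14, 42.8199)]  |A|=323.7976
4. ⊥bis P4·P2 via (5.79,21.785): [(0, 45.7562) (0, 22.6867) (4.0173, 21.8103) (14, 21.6677) (14, 42.8199)]  |A|=313.6399
5. ⊥bis P4·P3 via (4.265,40.8): [(13.3353, 42.9593) (0, 39.7847) (0, 22.6867) (4.0173, 21.8103) (14, 21.6677) (14, 42.8199)]  |A|=273.8235
6. ⊥bis P4·P5 via (9.1,25.66): [(13.3353, 42.9593) (0, 39.7847) (0, 22.6867) (0.967, 22.4758) (14, 27.5785) (14, 42.8199)]  |A|=232.2021
7. canonical 6-gon: [(13.3353, 42.9593) (0, 39.7847) (0, 22.6867) (0.967, 22.4758) (14, 27.5785) (14, 42.8199)]
8. shoelace: 232.2021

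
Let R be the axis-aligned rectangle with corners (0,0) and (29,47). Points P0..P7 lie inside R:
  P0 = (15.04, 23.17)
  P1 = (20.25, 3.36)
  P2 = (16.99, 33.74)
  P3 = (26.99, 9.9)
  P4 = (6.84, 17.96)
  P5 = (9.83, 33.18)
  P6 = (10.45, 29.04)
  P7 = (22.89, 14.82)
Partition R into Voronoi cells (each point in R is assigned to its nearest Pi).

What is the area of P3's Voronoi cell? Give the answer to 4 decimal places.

Area of P3's cell: 57.6348

1. box [0,29]×[0,47]: [(0, 0) (29, 0) (29, 47) (0, 47)]
2. ⊥bis P3·P0 via (21.015,16.535): [(2.6535, 0) (29, 0) (29, 23.7257)]  |A|=312.5443
3. ⊥bis P3·P1 via (23.62,6.63): [(17.276, 13.168) (29, 1.0855) (29, 23.7257)]  |A|=132.7166
4. ⊥bis P3·P2 via (21.99,21.82): [(17.276, 13.168) (29, 1.0855) (29, 23.7257)]  |A|=132.7166
5. ⊥bis P3·P4 via (16.915,13.93): [(17.276, 13.168) (29, 1.0855) (29, 23.7257)]  |A|=132.7166
6. ⊥bis P3·P5 via (18.41,21.54): [(17.276, 13.168) (29, 1.0855) (29, 23.7257)]  |A|=132.7166
7. ⊥bis P3·P6 via (18.72,19.47): [(17.276, 13.168) (29, 1.0855) (29, 23.7257)]  |A|=132.7166
8. ⊥bis P3·P7 via (24.94,12.36): [(21.136, 9.19) (29, 1.0855) (29, 15.7433)]  |A|=57.6348
9. canonical 3-gon: [(21.136, 9.19) (29, 1.0855) (29, 15.7433)]
10. shoelace: 57.6348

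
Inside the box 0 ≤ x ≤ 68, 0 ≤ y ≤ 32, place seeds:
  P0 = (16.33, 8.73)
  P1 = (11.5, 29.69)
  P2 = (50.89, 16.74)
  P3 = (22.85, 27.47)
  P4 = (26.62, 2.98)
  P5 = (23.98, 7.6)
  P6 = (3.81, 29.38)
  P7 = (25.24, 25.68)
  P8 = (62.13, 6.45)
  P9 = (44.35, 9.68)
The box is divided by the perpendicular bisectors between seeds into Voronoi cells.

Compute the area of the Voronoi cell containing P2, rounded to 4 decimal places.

Area of P2's cell: 472.2004

1. box [0,68]×[0,32]: [(0, 0) (68, 0) (68, 32) (0, 32)]
2. ⊥bis P2·P0 via (33.61,12.735): [(36.5616, 0) (68, 0) (68, 32) (29.1449, 32)]  |A|=1124.6954
3. ⊥bis P2·P1 via (31.195,23.215): [(31.1868, 23.1901) (36.5616, 0) (68, 0) (68, 32) (34.0832, 32)]  |A|=1102.9427
4. ⊥bis P2·P3 via (36.87,22.105): [(33.4872, 13.2649) (36.5616, 0) (68, 0) (68, 32) (40.6565, 32)]  |A|=1016.8603
5. ⊥bis P2·P4 via (38.755,9.86): [(34.832, 16.7793) (44.3452, 0) (68, 0) (68, 32) (40.6565, 32)]  |A|=937.2365
6. ⊥bis P2·P5 via (37.435,12.17): [(35.3816, 18.2155) (37.4196, 12.2155) (44.3452, 0) (68, 0) (68, 32) (40.6565, 32)]  |A|=934.1243
7. ⊥bis P2·P6 via (27.35,23.06): [(35.3816, 18.2155) (37.4196, 12.2155) (44.3452, 0) (68, 0) (68, 32) (40.6565, 32)]  |A|=934.1243
8. ⊥bis P2·P7 via (38.065,21.21): [(36.1909, 15.8329) (37.4196, 12.2155) (44.3452, 0) (68, 0) (68, 32) (41.8257, 32)]  |A|=912.8113
9. ⊥bis P2·P8 via (56.51,11.595): [(36.1909, 15.8329) (37.4196, 12.2155) (44.3452, 0) (45.895, 0) (68, 24.1458) (68, 32) (41.8257, 32)]  |A|=645.94
10. ⊥bis P2·P9 via (47.62,13.21): [(38.2893, 21.8535) (53.2305, 8.0127) (68, 24.1458) (68, 32) (41.8257, 32)]  |A|=472.2004
11. canonical 5-gon: [(38.2893, 21.8535) (53.2305, 8.0127) (68, 24.1458) (68, 32) (41.8257, 32)]
12. shoelace: 472.2004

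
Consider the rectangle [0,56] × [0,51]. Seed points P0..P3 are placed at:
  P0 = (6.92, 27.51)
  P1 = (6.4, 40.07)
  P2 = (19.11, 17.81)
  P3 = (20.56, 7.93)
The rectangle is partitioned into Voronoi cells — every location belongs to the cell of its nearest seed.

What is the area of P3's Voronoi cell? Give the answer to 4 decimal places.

1. box [0,56]×[0,51]: [(0, 0) (56, 0) (56, 51) (0, 51)]
2. ⊥bis P3·P0 via (13.74,17.72): [(0, 8.1483) (0, 0) (56, 0) (56, 47.1596)]  |A|=1548.6202
3. ⊥bis P3·P1 via (13.48,24): [(38.7132, 35.117) (0, 8.1483) (0, 0) (56, 0) (56, 42.7331)]  |A|=1510.361
4. ⊥bis P3·P2 via (19.835,12.87): [(3.2929, 10.4423) (0, 8.1483) (0, 0) (56, 0) (56, 18.1776)]  |A|=784.8438
5. canonical 5-gon: [(3.2929, 10.4423) (0, 8.1483) (0, 0) (56, 0) (56, 18.1776)]
6. shoelace: 784.8438

Area of P3's cell: 784.8438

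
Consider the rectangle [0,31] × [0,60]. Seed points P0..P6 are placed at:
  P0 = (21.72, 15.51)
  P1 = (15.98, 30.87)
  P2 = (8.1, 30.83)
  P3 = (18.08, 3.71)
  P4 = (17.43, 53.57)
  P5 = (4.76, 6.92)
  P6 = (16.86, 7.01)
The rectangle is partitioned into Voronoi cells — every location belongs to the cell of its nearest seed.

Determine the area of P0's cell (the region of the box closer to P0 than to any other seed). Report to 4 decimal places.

Area of P0's cell: 271.7506

1. box [0,31]×[0,60]: [(0, 0) (31, 0) (31, 60) (0, 60)]
2. ⊥bis P0·P1 via (18.85,23.19): [(0, 16.1458) (0, 0) (31, 0) (31, 27.7304)]  |A|=680.0815
3. ⊥bis P0·P2 via (14.91,23.17): [(12.0917, 20.6644) (0, 9.9145) (0, 0) (31, 0) (31, 27.7304)]  |A|=642.408
4. ⊥bis P0·P3 via (19.9,9.61): [(12.0917, 20.6644) (4.8719, 14.2458) (31, 6.1859) (31, 27.7304)]  |A|=316.6338
5. ⊥bis P0·P4 via (19.575,34.54): [(12.0917, 20.6644) (4.8719, 14.2458) (31, 6.1859) (31, 27.7304)]  |A|=316.6338
6. ⊥bis P0·P5 via (13.24,11.215): [(12.0917, 20.6644) (9.5834, 18.4345) (12.9702, 11.7477) (31, 6.1859) (31, 27.7304)]  |A|=293.788
7. ⊥bis P0·P6 via (19.29,11.26): [(12.0917, 20.6644) (9.5834, 18.4345) (10.7417, 16.1476) (24.8422, 8.0855) (31, 6.1859) (31, 27.7304)]  |A|=271.7506
8. canonical 6-gon: [(12.0917, 20.6644) (9.5834, 18.4345) (10.7417, 16.1476) (24.8422, 8.0855) (31, 6.1859) (31, 27.7304)]
9. shoelace: 271.7506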